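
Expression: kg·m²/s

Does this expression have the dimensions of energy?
No

The expression kg·m²/s has dimensions [L^2 M T^-1], but energy has dimensions [L^2 M T^-2].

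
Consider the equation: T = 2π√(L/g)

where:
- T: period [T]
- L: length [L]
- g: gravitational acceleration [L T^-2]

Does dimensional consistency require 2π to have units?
No

T has dimensions [T] and √(L/g) already has dimensions [T], so the equation balances without 2π contributing any dimensions. 2π is a pure (dimensionless) number; changing or removing it would not affect dimensional consistency.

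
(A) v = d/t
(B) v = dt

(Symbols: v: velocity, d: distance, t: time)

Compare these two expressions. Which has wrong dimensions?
(B)

(A) v = d/t: LHS [L T^-1], RHS [L T^-1] ✓
(B) v = dt: LHS [L T^-1], RHS [L T] ✗

Expression (B) v = dt is dimensionally incorrect.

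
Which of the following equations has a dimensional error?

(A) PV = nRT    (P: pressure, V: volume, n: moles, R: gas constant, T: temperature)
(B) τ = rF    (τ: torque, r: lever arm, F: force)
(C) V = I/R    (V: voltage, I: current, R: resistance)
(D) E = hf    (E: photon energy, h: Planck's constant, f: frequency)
(C) V = I/R

The equation (C) V = I/R is dimensionally incorrect.

LHS (V): [I^-1 L^2 M T^-3]
RHS (I/R): [I^3 L^-2 M^-1 T^3] ✗

The dimensions do not match. The other three equations balance.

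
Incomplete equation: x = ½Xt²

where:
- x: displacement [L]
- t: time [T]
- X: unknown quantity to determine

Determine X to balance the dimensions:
X = a (acceleration), dimensions [L T^-2]

x has dimensions [L]; the rest of the RHS (½ t²) has dimensions [T^2].
So X must have dimensions [L T^-2] — X = a (acceleration).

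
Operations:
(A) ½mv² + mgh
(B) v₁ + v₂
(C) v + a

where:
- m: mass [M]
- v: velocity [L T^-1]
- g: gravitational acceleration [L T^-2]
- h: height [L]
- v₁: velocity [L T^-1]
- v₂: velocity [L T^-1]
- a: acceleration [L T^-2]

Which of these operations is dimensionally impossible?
(C) v + a

(A) ½mv² + mgh: ½mv² [L^2 M T^-2] and mgh [L^2 M T^-2] — same dimensions ✓
(B) v₁ + v₂: v₁ [L T^-1] and v₂ [L T^-1] — same dimensions ✓
(C) v + a: v [L T^-1] and a [L T^-2] — different dimensions cannot be added/subtracted ✗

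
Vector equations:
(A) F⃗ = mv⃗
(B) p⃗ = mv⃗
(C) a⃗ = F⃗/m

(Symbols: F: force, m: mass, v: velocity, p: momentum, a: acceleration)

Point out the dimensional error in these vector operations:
(A) F⃗ = mv⃗

(A) F⃗ = mv⃗: LHS [L M T^-2], RHS [L M T^-1] ✗ — mass times velocity is momentum, not force; should be ma⃗
(B) p⃗ = mv⃗: LHS [L M T^-1], RHS [L M T^-1] ✓ — mass (scalar) times velocity (vector)
(C) a⃗ = F⃗/m: LHS [L T^-2], RHS [L T^-2] ✓ — force (vector) divided by mass (scalar)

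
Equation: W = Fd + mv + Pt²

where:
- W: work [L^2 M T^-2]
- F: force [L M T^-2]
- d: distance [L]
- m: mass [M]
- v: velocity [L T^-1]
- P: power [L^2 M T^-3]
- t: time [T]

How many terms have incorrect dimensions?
2

LHS W: [L^2 M T^-2]
- Fd: [L^2 M T^-2] ✓
- mv: [L M T^-1] ✗
- Pt²: [L^2 M T^-1] ✗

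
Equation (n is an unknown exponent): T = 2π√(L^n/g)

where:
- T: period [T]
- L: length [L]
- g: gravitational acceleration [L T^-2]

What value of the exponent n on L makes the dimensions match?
n = 1

T has dimensions [T]; L has dimensions [L].
With n = 1: 2π√(L^1/g) has dimensions [T], matching the LHS ✓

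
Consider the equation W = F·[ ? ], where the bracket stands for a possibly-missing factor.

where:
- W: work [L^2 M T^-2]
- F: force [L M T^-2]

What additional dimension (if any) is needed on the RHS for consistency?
[L] — length (e.g. a distance d)

W has dimensions [L^2 M T^-2]; F has dimensions [L M T^-2].
The bracketed factor must supply [L^2 M T^-2] / [L M T^-2] = [L].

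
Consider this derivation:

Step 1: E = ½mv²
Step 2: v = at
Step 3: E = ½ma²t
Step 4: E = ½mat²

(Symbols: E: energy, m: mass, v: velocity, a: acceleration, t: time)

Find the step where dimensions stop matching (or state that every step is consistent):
Step 3

Step 1: E = ½mv² → LHS [L^2 M T^-2], RHS [L^2 M T^-2] ✓
Step 2: v = at → LHS [L T^-1], RHS [L T^-1] ✓
Step 3: E = ½ma²t → LHS [L^2 M T^-2], RHS [L^2 M T^-3] ✗

The first dimensional inconsistency appears in step 3: E = ½ma²t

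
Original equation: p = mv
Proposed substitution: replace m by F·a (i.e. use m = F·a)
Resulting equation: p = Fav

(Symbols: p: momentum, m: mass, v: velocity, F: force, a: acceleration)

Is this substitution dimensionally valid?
No

[m] = [M] and [F·a] = [L^2 M T^-4]. These differ, so the substitution replaces a quantity by one of different dimensions and the result p = Fav has LHS [L M T^-1] vs RHS [L^3 M T^-5] — inconsistent.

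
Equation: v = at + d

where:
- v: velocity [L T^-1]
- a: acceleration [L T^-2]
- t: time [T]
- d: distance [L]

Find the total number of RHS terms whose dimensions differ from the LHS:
1

LHS v: [L T^-1]
- at: [L T^-1] ✓
- d: [L] ✗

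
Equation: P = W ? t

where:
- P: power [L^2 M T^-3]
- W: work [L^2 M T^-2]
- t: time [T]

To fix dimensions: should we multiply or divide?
division (÷): P = W ÷ t

P [L^2 M T^-3]; W [L^2 M T^-2]; t [T].
W × t → [L^2 M T^-1] ✗
W ÷ t → [L^2 M T^-3] ✓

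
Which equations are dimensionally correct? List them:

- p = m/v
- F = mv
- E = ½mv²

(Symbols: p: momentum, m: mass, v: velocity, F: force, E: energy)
Dimensionally correct: E = ½mv²
Dimensionally incorrect: p = m/v, F = mv
Ordered (correct first, then incorrect): E = ½mv², p = m/v, F = mv

- p = m/v: LHS [L M T^-1], RHS [L^-1 M T] → incorrect ✗
- F = mv: LHS [L M T^-2], RHS [L M T^-1] → incorrect ✗
- E = ½mv²: LHS [L^2 M T^-2], RHS [L^2 M T^-2] → correct ✓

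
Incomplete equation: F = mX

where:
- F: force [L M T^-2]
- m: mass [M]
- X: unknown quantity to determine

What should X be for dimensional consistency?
X = a (acceleration), dimensions [L T^-2]

F has dimensions [L M T^-2]; the rest of the RHS (m) has dimensions [M].
So X must have dimensions [L T^-2] — X = a (acceleration).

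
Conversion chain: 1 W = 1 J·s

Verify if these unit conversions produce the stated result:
The chain is incorrect (it contains an error).

Incorrect: Watt is J/s, not J·s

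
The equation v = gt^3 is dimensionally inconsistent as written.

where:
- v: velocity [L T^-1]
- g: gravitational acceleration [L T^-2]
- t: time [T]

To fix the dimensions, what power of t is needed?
The exponent of t should be 1: v = gt

The LHS v has dimensions [L T^-1]; t has dimensions [T].
As written, the RHS gt^3 (exponent 3 on t) has dimensions [L T], which does not match.
With exponent 1, the RHS gt has dimensions [L T^-1], matching the LHS.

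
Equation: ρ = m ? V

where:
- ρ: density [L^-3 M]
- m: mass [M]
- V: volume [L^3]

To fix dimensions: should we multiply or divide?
division (÷): ρ = m ÷ V

ρ [L^-3 M]; m [M]; V [L^3].
m × V → [L^3 M] ✗
m ÷ V → [L^-3 M] ✓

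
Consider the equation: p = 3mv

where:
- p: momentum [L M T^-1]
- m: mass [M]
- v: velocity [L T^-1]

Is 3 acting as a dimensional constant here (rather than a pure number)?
No

p has dimensions [L M T^-1] and mv already has dimensions [L M T^-1], so the equation balances without 3 contributing any dimensions. 3 is a pure (dimensionless) number; changing or removing it would not affect dimensional consistency.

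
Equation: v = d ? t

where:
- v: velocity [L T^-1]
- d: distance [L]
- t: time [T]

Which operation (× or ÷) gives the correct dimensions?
division (÷): v = d ÷ t

v [L T^-1]; d [L]; t [T].
d × t → [L T] ✗
d ÷ t → [L T^-1] ✓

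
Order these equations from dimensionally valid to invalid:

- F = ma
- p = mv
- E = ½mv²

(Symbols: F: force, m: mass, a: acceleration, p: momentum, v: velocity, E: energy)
Dimensionally correct: F = ma, p = mv, E = ½mv²
Dimensionally incorrect: none
Ordered (correct first, then incorrect): F = ma, p = mv, E = ½mv²

- F = ma: LHS [L M T^-2], RHS [L M T^-2] → correct ✓
- p = mv: LHS [L M T^-1], RHS [L M T^-1] → correct ✓
- E = ½mv²: LHS [L^2 M T^-2], RHS [L^2 M T^-2] → correct ✓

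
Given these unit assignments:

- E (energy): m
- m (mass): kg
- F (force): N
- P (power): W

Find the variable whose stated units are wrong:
E

The variable E (energy) should have units J, not m.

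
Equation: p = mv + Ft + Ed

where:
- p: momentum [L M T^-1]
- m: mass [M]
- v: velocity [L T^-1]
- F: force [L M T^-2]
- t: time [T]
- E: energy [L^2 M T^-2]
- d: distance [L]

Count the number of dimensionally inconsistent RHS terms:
1

LHS p: [L M T^-1]
- mv: [L M T^-1] ✓
- Ft: [L M T^-1] ✓
- Ed: [L^3 M T^-2] ✗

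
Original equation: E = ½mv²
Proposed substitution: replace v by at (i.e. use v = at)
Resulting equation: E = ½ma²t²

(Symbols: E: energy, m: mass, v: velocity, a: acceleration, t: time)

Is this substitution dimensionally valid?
Yes

[v] = [L T^-1] and [at] = [L T^-1]. These match, so the substitution replaces a quantity by one of the same dimensions and the result E = ½ma²t² has LHS [L^2 M T^-2] vs RHS [L^2 M T^-2] — still consistent.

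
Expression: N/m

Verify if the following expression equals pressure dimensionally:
No

The expression N/m has dimensions [M T^-2], but pressure has dimensions [L^-1 M T^-2].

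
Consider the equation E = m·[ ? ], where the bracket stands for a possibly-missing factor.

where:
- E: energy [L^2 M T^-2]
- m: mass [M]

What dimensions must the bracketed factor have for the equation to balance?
[L^2 T^-2] — velocity squared (e.g. v²)

E has dimensions [L^2 M T^-2]; m has dimensions [M].
The bracketed factor must supply [L^2 M T^-2] / [M] = [L^2 T^-2].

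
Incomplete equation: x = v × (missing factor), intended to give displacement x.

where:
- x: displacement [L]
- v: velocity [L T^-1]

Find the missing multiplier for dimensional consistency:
t (time), dimensions [T]

x has dimensions [L] and v has dimensions [L T^-1].
The missing factor must have dimensions [L] / [L T^-1] = [T], i.e. time (t).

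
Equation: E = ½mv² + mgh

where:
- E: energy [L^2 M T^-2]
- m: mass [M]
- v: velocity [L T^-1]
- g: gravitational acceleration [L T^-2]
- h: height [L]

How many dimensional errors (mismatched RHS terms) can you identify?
0

LHS E: [L^2 M T^-2]
- ½mv²: [L^2 M T^-2] ✓
- mgh: [L^2 M T^-2] ✓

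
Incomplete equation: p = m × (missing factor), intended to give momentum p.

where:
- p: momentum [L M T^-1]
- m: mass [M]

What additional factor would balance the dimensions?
v (velocity), dimensions [L T^-1]

p has dimensions [L M T^-1] and m has dimensions [M].
The missing factor must have dimensions [L M T^-1] / [M] = [L T^-1], i.e. velocity (v).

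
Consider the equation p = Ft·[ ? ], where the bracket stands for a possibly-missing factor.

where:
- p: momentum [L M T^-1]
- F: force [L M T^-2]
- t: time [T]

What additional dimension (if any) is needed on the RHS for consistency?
Nothing is missing — the bracketed factor must be dimensionless.

p has dimensions [L M T^-1] and Ft already has dimensions [L M T^-1], so p = Ft is dimensionally complete.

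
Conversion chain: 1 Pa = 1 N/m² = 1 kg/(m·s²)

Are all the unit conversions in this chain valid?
The chain is correct (no errors).

Correct: Pascal is Newton per square meter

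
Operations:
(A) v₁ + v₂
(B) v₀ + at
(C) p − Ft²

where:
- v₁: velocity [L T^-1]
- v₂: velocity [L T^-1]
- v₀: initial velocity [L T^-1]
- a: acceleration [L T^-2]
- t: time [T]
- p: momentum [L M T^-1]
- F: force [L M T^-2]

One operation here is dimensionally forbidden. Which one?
(C) p − Ft²

(A) v₁ + v₂: v₁ [L T^-1] and v₂ [L T^-1] — same dimensions ✓
(B) v₀ + at: v₀ [L T^-1] and at [L T^-1] — same dimensions ✓
(C) p − Ft²: p [L M T^-1] and Ft² [L M] — different dimensions cannot be added/subtracted ✗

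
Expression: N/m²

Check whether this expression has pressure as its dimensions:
Yes

The expression N/m² has dimensions [L^-1 M T^-2], which is exactly pressure [L^-1 M T^-2].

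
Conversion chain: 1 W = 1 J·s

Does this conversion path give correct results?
The chain is incorrect (it contains an error).

Incorrect: Watt is J/s, not J·s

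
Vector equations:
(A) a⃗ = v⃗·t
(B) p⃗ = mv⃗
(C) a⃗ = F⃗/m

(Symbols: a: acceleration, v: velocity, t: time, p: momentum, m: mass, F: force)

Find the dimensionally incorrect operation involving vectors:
(A) a⃗ = v⃗·t

(A) a⃗ = v⃗·t: LHS [L T^-2], RHS [L] ✗ — acceleration is velocity per time; should be v⃗/t
(B) p⃗ = mv⃗: LHS [L M T^-1], RHS [L M T^-1] ✓ — mass (scalar) times velocity (vector)
(C) a⃗ = F⃗/m: LHS [L T^-2], RHS [L T^-2] ✓ — force (vector) divided by mass (scalar)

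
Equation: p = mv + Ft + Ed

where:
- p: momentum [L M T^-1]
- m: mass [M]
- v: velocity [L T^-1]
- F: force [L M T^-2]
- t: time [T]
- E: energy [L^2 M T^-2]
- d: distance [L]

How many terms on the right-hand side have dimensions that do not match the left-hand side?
1

LHS p: [L M T^-1]
- mv: [L M T^-1] ✓
- Ft: [L M T^-1] ✓
- Ed: [L^3 M T^-2] ✗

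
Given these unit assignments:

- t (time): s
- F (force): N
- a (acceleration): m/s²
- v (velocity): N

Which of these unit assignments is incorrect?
v

The variable v (velocity) should have units m/s, not N.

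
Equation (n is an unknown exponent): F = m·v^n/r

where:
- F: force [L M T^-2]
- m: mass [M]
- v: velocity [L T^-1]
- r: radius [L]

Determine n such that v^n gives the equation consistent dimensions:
n = 2

F has dimensions [L M T^-2]; v has dimensions [L T^-1].
The rest of the RHS has dimensions [L^-1 M], so v^n must supply [L^2 T^-2].
With n = 2: m·v^2/r has dimensions [L M T^-2], matching the LHS ✓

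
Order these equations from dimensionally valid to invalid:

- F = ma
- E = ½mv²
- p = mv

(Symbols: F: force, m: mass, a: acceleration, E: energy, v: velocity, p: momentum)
Dimensionally correct: F = ma, E = ½mv², p = mv
Dimensionally incorrect: none
Ordered (correct first, then incorrect): F = ma, E = ½mv², p = mv

- F = ma: LHS [L M T^-2], RHS [L M T^-2] → correct ✓
- E = ½mv²: LHS [L^2 M T^-2], RHS [L^2 M T^-2] → correct ✓
- p = mv: LHS [L M T^-1], RHS [L M T^-1] → correct ✓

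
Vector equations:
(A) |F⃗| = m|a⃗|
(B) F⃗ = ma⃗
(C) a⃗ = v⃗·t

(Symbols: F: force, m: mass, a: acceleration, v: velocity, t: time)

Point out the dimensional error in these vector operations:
(C) a⃗ = v⃗·t

(A) |F⃗| = m|a⃗|: LHS [L M T^-2], RHS [L M T^-2] ✓ — magnitudes of vectors are scalars
(B) F⃗ = ma⃗: LHS [L M T^-2], RHS [L M T^-2] ✓ — Force and acceleration are vectors, mass is a scalar
(C) a⃗ = v⃗·t: LHS [L T^-2], RHS [L] ✗ — acceleration is velocity per time; should be v⃗/t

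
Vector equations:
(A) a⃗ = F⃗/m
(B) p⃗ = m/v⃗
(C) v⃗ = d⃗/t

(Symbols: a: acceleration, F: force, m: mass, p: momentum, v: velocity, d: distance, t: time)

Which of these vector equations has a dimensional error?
(B) p⃗ = m/v⃗

(A) a⃗ = F⃗/m: LHS [L T^-2], RHS [L T^-2] ✓ — force (vector) divided by mass (scalar)
(B) p⃗ = m/v⃗: LHS [L M T^-1], RHS [L^-1 M T] ✗ — momentum is mass times velocity; should be mv⃗ (and division by a vector is undefined)
(C) v⃗ = d⃗/t: LHS [L T^-1], RHS [L T^-1] ✓ — displacement (vector) divided by time (scalar)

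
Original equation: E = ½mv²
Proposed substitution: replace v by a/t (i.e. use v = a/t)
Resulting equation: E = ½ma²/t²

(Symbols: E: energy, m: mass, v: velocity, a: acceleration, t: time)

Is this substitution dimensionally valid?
No

[v] = [L T^-1] and [a/t] = [L T^-3]. These differ, so the substitution replaces a quantity by one of different dimensions and the result E = ½ma²/t² has LHS [L^2 M T^-2] vs RHS [L^2 M T^-6] — inconsistent.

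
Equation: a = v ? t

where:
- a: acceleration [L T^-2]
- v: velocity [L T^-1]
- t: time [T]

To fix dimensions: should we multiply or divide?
division (÷): a = v ÷ t

a [L T^-2]; v [L T^-1]; t [T].
v × t → [L] ✗
v ÷ t → [L T^-2] ✓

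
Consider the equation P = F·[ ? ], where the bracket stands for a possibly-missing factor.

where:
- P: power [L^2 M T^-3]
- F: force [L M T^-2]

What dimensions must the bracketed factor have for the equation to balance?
[L T^-1] — velocity (e.g. v)

P has dimensions [L^2 M T^-3]; F has dimensions [L M T^-2].
The bracketed factor must supply [L^2 M T^-3] / [L M T^-2] = [L T^-1].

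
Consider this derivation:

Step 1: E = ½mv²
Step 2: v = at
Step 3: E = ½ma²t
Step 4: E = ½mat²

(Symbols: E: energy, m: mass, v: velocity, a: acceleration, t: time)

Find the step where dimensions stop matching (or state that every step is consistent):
Step 3

Step 1: E = ½mv² → LHS [L^2 M T^-2], RHS [L^2 M T^-2] ✓
Step 2: v = at → LHS [L T^-1], RHS [L T^-1] ✓
Step 3: E = ½ma²t → LHS [L^2 M T^-2], RHS [L^2 M T^-3] ✗

The first dimensional inconsistency appears in step 3: E = ½ma²t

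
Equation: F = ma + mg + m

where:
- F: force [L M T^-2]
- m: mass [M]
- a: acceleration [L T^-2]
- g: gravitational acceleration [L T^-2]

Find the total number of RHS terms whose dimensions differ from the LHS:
1

LHS F: [L M T^-2]
- ma: [L M T^-2] ✓
- mg: [L M T^-2] ✓
- m: [M] ✗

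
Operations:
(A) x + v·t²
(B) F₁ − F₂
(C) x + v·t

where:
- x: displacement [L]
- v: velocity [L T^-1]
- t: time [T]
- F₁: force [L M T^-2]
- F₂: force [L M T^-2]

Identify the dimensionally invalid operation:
(A) x + v·t²

(A) x + v·t²: x [L] and v·t² [L T] — different dimensions cannot be added/subtracted ✗
(B) F₁ − F₂: F₁ [L M T^-2] and F₂ [L M T^-2] — same dimensions ✓
(C) x + v·t: x [L] and v·t [L] — same dimensions ✓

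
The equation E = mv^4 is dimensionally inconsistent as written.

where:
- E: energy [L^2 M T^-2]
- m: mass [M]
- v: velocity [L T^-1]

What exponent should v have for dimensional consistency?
The exponent of v should be 2: E = mv^2

The LHS E has dimensions [L^2 M T^-2]; v has dimensions [L T^-1].
As written, the RHS mv^4 (exponent 4 on v) has dimensions [L^4 M T^-4], which does not match.
With exponent 2, the RHS mv^2 has dimensions [L^2 M T^-2], matching the LHS.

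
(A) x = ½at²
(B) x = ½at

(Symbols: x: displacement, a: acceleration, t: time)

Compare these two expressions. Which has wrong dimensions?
(B)

(A) x = ½at²: LHS [L], RHS [L] ✓
(B) x = ½at: LHS [L], RHS [L T^-1] ✗

Expression (B) x = ½at is dimensionally incorrect.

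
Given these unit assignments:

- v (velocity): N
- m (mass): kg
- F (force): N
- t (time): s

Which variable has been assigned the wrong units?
v

The variable v (velocity) should have units m/s, not N.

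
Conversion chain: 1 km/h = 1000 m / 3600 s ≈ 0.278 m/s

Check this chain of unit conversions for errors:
The chain is correct (no errors).

Correct: 1 km = 1000 m, 1 h = 3600 s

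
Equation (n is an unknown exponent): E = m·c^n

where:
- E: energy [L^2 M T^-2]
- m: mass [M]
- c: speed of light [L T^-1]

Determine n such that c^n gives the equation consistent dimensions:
n = 2

E has dimensions [L^2 M T^-2]; c has dimensions [L T^-1].
The rest of the RHS has dimensions [M], so c^n must supply [L^2 T^-2].
With n = 2: m·c^2 has dimensions [L^2 M T^-2], matching the LHS ✓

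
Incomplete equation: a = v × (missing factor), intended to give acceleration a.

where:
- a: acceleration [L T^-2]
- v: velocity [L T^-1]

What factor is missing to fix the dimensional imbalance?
1/t (inverse time), dimensions [T^-1]

a has dimensions [L T^-2] and v has dimensions [L T^-1].
The missing factor must have dimensions [L T^-2] / [L T^-1] = [T^-1], i.e. inverse time (1/t).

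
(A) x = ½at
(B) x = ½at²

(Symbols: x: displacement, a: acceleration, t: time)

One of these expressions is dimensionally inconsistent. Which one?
(A)

(A) x = ½at: LHS [L], RHS [L T^-1] ✗
(B) x = ½at²: LHS [L], RHS [L] ✓

Expression (A) x = ½at is dimensionally incorrect.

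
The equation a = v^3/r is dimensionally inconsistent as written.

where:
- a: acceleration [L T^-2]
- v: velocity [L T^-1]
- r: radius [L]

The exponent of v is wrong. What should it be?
The exponent of v should be 2: a = v^2/r

The LHS a has dimensions [L T^-2]; v has dimensions [L T^-1].
As written, the RHS v^3/r (exponent 3 on v) has dimensions [L^2 T^-3], which does not match.
With exponent 2, the RHS v^2/r has dimensions [L T^-2], matching the LHS.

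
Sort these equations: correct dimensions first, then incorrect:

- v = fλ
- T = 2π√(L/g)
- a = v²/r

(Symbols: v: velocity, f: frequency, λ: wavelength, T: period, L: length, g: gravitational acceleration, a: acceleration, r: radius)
Dimensionally correct: v = fλ, T = 2π√(L/g), a = v²/r
Dimensionally incorrect: none
Ordered (correct first, then incorrect): v = fλ, T = 2π√(L/g), a = v²/r

- v = fλ: LHS [L T^-1], RHS [L T^-1] → correct ✓
- T = 2π√(L/g): LHS [T], RHS [T] → correct ✓
- a = v²/r: LHS [L T^-2], RHS [L T^-2] → correct ✓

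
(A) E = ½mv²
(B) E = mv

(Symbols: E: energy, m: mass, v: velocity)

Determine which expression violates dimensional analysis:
(B)

(A) E = ½mv²: LHS [L^2 M T^-2], RHS [L^2 M T^-2] ✓
(B) E = mv: LHS [L^2 M T^-2], RHS [L M T^-1] ✗

Expression (B) E = mv is dimensionally incorrect.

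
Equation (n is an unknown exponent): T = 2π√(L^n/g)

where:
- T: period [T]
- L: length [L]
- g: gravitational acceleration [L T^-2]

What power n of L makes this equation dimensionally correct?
n = 1

T has dimensions [T]; L has dimensions [L].
With n = 1: 2π√(L^1/g) has dimensions [T], matching the LHS ✓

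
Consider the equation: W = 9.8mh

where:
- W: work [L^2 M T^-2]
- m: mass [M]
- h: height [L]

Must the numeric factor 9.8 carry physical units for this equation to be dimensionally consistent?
Yes

W has dimensions [L^2 M T^-2], while mh alone has dimensions [L M]. For the equation to balance, the factor 9.8 must carry dimensions [L T^-2] — it is a dimensional constant (a numerical value of a physical quantity with its units suppressed), not a pure number.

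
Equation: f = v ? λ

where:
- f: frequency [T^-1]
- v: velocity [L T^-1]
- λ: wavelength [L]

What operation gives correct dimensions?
division (÷): f = v ÷ λ

f [T^-1]; v [L T^-1]; λ [L].
v × λ → [L^2 T^-1] ✗
v ÷ λ → [T^-1] ✓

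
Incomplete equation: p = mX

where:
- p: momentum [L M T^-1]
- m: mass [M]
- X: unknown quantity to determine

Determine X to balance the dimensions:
X = v (velocity), dimensions [L T^-1]

p has dimensions [L M T^-1]; the rest of the RHS (m) has dimensions [M].
So X must have dimensions [L T^-1] — X = v (velocity).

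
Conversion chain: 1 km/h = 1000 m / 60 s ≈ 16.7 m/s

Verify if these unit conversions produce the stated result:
The chain is incorrect (it contains an error).

Incorrect: 1 h = 3600 s, not 60 s (1 km/h ≈ 0.278 m/s)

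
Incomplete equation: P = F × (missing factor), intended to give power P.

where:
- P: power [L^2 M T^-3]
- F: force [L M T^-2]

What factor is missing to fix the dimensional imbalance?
v (velocity), dimensions [L T^-1]

P has dimensions [L^2 M T^-3] and F has dimensions [L M T^-2].
The missing factor must have dimensions [L^2 M T^-3] / [L M T^-2] = [L T^-1], i.e. velocity (v).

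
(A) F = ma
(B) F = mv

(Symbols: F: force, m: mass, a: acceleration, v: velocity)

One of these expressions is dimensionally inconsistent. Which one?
(B)

(A) F = ma: LHS [L M T^-2], RHS [L M T^-2] ✓
(B) F = mv: LHS [L M T^-2], RHS [L M T^-1] ✗

Expression (B) F = mv is dimensionally incorrect.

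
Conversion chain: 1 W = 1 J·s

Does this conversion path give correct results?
The chain is incorrect (it contains an error).

Incorrect: Watt is J/s, not J·s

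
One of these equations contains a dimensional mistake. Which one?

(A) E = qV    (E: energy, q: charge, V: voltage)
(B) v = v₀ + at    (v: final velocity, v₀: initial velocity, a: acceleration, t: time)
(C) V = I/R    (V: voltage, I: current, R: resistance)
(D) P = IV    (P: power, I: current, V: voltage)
(C) V = I/R

The equation (C) V = I/R is dimensionally incorrect.

LHS (V): [I^-1 L^2 M T^-3]
RHS (I/R): [I^3 L^-2 M^-1 T^3] ✗

The dimensions do not match. The other three equations balance.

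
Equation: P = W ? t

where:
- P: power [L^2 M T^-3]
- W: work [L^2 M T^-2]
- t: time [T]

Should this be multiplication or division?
division (÷): P = W ÷ t

P [L^2 M T^-3]; W [L^2 M T^-2]; t [T].
W × t → [L^2 M T^-1] ✗
W ÷ t → [L^2 M T^-3] ✓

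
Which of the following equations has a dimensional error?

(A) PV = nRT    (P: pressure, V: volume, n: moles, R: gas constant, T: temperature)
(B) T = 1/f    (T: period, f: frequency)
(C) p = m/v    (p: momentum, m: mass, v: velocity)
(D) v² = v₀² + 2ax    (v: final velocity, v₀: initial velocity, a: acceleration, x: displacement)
(C) p = m/v

The equation (C) p = m/v is dimensionally incorrect.

LHS (p): [L M T^-1]
RHS (m/v): [L^-1 M T] ✗

The dimensions do not match. The other three equations balance.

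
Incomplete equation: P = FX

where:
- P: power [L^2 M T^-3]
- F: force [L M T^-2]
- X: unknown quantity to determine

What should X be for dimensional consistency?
X = v (velocity), dimensions [L T^-1]

P has dimensions [L^2 M T^-3]; the rest of the RHS (F) has dimensions [L M T^-2].
So X must have dimensions [L T^-1] — X = v (velocity).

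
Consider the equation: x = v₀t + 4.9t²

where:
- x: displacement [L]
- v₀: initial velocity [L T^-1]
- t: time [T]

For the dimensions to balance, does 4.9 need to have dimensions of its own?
Yes

x has dimensions [L], while t² alone has dimensions [T^2]. For the equation to balance, the factor 4.9 must carry dimensions [L T^-2] — it is a dimensional constant (a numerical value of a physical quantity with its units suppressed), not a pure number.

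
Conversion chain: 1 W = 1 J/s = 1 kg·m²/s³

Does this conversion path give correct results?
The chain is correct (no errors).

Correct: Watt is Joule per second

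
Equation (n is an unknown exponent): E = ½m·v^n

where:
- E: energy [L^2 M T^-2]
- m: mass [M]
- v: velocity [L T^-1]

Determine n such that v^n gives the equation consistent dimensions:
n = 2

E has dimensions [L^2 M T^-2]; v has dimensions [L T^-1].
The rest of the RHS has dimensions [M], so v^n must supply [L^2 T^-2].
With n = 2: ½m·v^2 has dimensions [L^2 M T^-2], matching the LHS ✓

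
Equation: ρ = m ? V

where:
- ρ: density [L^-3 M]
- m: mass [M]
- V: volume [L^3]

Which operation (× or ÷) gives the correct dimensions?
division (÷): ρ = m ÷ V

ρ [L^-3 M]; m [M]; V [L^3].
m × V → [L^3 M] ✗
m ÷ V → [L^-3 M] ✓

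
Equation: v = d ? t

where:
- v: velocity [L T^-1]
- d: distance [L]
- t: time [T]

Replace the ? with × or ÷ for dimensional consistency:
division (÷): v = d ÷ t

v [L T^-1]; d [L]; t [T].
d × t → [L T] ✗
d ÷ t → [L T^-1] ✓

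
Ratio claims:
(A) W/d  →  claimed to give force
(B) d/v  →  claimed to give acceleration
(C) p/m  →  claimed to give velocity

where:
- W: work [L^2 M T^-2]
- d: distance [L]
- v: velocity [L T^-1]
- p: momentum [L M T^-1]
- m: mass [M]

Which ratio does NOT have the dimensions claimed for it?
(B) d/v does not give acceleration

(A) W/d: [L M T^-2] = force [L M T^-2] ✓
(B) d/v: [T] ≠ acceleration [L T^-2] ✗
(C) p/m: [L T^-1] = velocity [L T^-1] ✓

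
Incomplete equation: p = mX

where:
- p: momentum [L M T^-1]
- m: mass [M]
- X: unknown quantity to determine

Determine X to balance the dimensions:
X = v (velocity), dimensions [L T^-1]

p has dimensions [L M T^-1]; the rest of the RHS (m) has dimensions [M].
So X must have dimensions [L T^-1] — X = v (velocity).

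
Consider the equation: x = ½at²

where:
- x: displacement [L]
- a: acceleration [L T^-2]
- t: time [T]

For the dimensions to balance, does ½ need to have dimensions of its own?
No

x has dimensions [L] and at² already has dimensions [L], so the equation balances without ½ contributing any dimensions. ½ is a pure (dimensionless) number; changing or removing it would not affect dimensional consistency.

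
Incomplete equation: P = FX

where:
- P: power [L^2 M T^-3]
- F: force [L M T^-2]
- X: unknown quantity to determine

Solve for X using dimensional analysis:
X = v (velocity), dimensions [L T^-1]

P has dimensions [L^2 M T^-3]; the rest of the RHS (F) has dimensions [L M T^-2].
So X must have dimensions [L T^-1] — X = v (velocity).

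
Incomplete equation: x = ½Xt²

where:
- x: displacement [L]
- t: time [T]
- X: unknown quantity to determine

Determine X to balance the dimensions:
X = a (acceleration), dimensions [L T^-2]

x has dimensions [L]; the rest of the RHS (½ t²) has dimensions [T^2].
So X must have dimensions [L T^-2] — X = a (acceleration).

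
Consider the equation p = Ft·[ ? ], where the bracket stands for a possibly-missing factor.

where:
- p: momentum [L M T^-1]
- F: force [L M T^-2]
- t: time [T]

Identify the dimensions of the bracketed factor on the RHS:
Nothing is missing — the bracketed factor must be dimensionless.

p has dimensions [L M T^-1] and Ft already has dimensions [L M T^-1], so p = Ft is dimensionally complete.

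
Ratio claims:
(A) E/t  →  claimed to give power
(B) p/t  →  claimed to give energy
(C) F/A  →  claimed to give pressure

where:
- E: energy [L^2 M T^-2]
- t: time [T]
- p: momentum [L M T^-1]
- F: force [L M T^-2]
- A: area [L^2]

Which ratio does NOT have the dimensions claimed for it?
(B) p/t does not give energy

(A) E/t: [L^2 M T^-3] = power [L^2 M T^-3] ✓
(B) p/t: [L M T^-2] ≠ energy [L^2 M T^-2] ✗
(C) F/A: [L^-1 M T^-2] = pressure [L^-1 M T^-2] ✓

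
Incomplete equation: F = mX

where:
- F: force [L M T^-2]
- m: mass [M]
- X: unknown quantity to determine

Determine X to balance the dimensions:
X = a (acceleration), dimensions [L T^-2]

F has dimensions [L M T^-2]; the rest of the RHS (m) has dimensions [M].
So X must have dimensions [L T^-2] — X = a (acceleration).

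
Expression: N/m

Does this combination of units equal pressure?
No

The expression N/m has dimensions [M T^-2], but pressure has dimensions [L^-1 M T^-2].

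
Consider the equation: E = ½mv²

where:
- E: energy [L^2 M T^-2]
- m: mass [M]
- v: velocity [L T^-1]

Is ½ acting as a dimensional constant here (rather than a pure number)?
No

E has dimensions [L^2 M T^-2] and mv² already has dimensions [L^2 M T^-2], so the equation balances without ½ contributing any dimensions. ½ is a pure (dimensionless) number; changing or removing it would not affect dimensional consistency.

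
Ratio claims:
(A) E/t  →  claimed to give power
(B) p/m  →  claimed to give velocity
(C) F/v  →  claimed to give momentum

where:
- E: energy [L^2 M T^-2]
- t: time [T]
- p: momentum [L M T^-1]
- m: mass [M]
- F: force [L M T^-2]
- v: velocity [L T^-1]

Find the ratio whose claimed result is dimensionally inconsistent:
(C) F/v does not give momentum

(A) E/t: [L^2 M T^-3] = power [L^2 M T^-3] ✓
(B) p/m: [L T^-1] = velocity [L T^-1] ✓
(C) F/v: [M T^-1] ≠ momentum [L M T^-1] ✗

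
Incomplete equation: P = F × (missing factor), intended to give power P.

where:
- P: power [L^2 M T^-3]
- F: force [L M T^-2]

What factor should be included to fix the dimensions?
v (velocity), dimensions [L T^-1]

P has dimensions [L^2 M T^-3] and F has dimensions [L M T^-2].
The missing factor must have dimensions [L^2 M T^-3] / [L M T^-2] = [L T^-1], i.e. velocity (v).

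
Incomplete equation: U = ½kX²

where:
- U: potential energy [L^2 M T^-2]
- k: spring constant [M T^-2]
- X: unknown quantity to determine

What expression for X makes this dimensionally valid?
X = x (displacement), dimensions [L]

U has dimensions [L^2 M T^-2]; the rest of the RHS (½k) has dimensions [M T^-2].
So X² must have dimensions [L^2], i.e. X has dimensions [L] — X = x (displacement).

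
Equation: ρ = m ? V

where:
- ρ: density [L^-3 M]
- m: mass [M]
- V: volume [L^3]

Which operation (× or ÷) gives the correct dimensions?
division (÷): ρ = m ÷ V

ρ [L^-3 M]; m [M]; V [L^3].
m × V → [L^3 M] ✗
m ÷ V → [L^-3 M] ✓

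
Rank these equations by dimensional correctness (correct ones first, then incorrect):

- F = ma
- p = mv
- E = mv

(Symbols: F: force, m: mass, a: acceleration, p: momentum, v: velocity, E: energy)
Dimensionally correct: F = ma, p = mv
Dimensionally incorrect: E = mv
Ordered (correct first, then incorrect): F = ma, p = mv, E = mv

- F = ma: LHS [L M T^-2], RHS [L M T^-2] → correct ✓
- p = mv: LHS [L M T^-1], RHS [L M T^-1] → correct ✓
- E = mv: LHS [L^2 M T^-2], RHS [L M T^-1] → incorrect ✗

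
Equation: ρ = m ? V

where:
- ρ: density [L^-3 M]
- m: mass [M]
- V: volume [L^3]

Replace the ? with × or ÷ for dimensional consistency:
division (÷): ρ = m ÷ V

ρ [L^-3 M]; m [M]; V [L^3].
m × V → [L^3 M] ✗
m ÷ V → [L^-3 M] ✓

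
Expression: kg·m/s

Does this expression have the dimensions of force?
No

The expression kg·m/s has dimensions [L M T^-1], but force has dimensions [L M T^-2].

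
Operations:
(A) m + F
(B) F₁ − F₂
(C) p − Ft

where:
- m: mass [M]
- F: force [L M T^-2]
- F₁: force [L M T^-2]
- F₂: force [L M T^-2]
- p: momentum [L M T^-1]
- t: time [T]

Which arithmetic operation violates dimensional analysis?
(A) m + F

(A) m + F: m [M] and F [L M T^-2] — different dimensions cannot be added/subtracted ✗
(B) F₁ − F₂: F₁ [L M T^-2] and F₂ [L M T^-2] — same dimensions ✓
(C) p − Ft: p [L M T^-1] and Ft [L M T^-1] — same dimensions ✓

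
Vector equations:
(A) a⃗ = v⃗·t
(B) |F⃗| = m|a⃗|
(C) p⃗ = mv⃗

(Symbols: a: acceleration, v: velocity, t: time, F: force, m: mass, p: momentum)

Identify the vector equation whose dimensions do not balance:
(A) a⃗ = v⃗·t

(A) a⃗ = v⃗·t: LHS [L T^-2], RHS [L] ✗ — acceleration is velocity per time; should be v⃗/t
(B) |F⃗| = m|a⃗|: LHS [L M T^-2], RHS [L M T^-2] ✓ — magnitudes of vectors are scalars
(C) p⃗ = mv⃗: LHS [L M T^-1], RHS [L M T^-1] ✓ — mass (scalar) times velocity (vector)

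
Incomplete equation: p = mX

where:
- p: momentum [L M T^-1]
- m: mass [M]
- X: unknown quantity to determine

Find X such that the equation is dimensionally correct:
X = v (velocity), dimensions [L T^-1]

p has dimensions [L M T^-1]; the rest of the RHS (m) has dimensions [M].
So X must have dimensions [L T^-1] — X = v (velocity).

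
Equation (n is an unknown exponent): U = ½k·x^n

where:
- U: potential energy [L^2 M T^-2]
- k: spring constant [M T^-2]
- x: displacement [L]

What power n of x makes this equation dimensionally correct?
n = 2

U has dimensions [L^2 M T^-2]; x has dimensions [L].
The rest of the RHS has dimensions [M T^-2], so x^n must supply [L^2].
With n = 2: ½k·x^2 has dimensions [L^2 M T^-2], matching the LHS ✓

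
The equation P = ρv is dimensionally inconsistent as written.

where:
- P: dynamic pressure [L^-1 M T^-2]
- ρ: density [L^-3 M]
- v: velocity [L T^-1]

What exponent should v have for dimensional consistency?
The exponent of v should be 2: P = ρv^2

The LHS P has dimensions [L^-1 M T^-2]; v has dimensions [L T^-1].
As written, the RHS ρv (exponent 1 on v) has dimensions [L^-2 M T^-1], which does not match.
With exponent 2, the RHS ρv^2 has dimensions [L^-1 M T^-2], matching the LHS.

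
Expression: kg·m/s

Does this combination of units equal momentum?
Yes

The expression kg·m/s has dimensions [L M T^-1], which is exactly momentum [L M T^-1].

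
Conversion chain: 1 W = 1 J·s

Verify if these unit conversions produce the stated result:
The chain is incorrect (it contains an error).

Incorrect: Watt is J/s, not J·s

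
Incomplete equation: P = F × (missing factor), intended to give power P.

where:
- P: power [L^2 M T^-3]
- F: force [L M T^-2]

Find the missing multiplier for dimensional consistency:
v (velocity), dimensions [L T^-1]

P has dimensions [L^2 M T^-3] and F has dimensions [L M T^-2].
The missing factor must have dimensions [L^2 M T^-3] / [L M T^-2] = [L T^-1], i.e. velocity (v).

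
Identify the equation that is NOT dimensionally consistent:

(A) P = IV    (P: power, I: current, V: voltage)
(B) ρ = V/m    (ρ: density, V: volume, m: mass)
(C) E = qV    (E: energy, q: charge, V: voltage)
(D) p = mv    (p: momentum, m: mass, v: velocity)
(B) ρ = V/m

The equation (B) ρ = V/m is dimensionally incorrect.

LHS (ρ): [L^-3 M]
RHS (V/m): [L^3 M^-1] ✗

The dimensions do not match. The other three equations balance.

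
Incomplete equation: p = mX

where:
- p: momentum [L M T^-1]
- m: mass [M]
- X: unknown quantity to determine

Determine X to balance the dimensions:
X = v (velocity), dimensions [L T^-1]

p has dimensions [L M T^-1]; the rest of the RHS (m) has dimensions [M].
So X must have dimensions [L T^-1] — X = v (velocity).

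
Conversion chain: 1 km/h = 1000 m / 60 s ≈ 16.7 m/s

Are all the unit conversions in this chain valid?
The chain is incorrect (it contains an error).

Incorrect: 1 h = 3600 s, not 60 s (1 km/h ≈ 0.278 m/s)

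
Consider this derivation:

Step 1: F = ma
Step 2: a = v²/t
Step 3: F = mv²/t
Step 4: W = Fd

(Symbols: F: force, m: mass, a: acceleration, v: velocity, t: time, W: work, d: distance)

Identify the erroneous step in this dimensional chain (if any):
Step 2

Step 1: F = ma → LHS [L M T^-2], RHS [L M T^-2] ✓
Step 2: a = v²/t → LHS [L T^-2], RHS [L^2 T^-3] ✗

The first dimensional inconsistency appears in step 2: a = v²/t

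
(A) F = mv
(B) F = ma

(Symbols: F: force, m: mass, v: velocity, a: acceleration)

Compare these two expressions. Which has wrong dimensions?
(A)

(A) F = mv: LHS [L M T^-2], RHS [L M T^-1] ✗
(B) F = ma: LHS [L M T^-2], RHS [L M T^-2] ✓

Expression (A) F = mv is dimensionally incorrect.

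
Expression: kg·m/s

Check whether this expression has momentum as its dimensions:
Yes

The expression kg·m/s has dimensions [L M T^-1], which is exactly momentum [L M T^-1].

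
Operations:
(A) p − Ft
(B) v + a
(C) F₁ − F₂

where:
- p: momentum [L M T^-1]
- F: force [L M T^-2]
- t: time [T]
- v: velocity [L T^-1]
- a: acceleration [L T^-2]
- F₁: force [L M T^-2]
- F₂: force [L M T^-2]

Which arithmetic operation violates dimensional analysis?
(B) v + a

(A) p − Ft: p [L M T^-1] and Ft [L M T^-1] — same dimensions ✓
(B) v + a: v [L T^-1] and a [L T^-2] — different dimensions cannot be added/subtracted ✗
(C) F₁ − F₂: F₁ [L M T^-2] and F₂ [L M T^-2] — same dimensions ✓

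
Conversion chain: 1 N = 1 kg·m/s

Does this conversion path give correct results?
The chain is incorrect (it contains an error).

Incorrect: Newton is kg·m/s², not kg·m/s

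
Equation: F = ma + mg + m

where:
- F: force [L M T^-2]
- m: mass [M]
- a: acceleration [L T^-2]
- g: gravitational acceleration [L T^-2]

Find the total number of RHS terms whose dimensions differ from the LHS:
1

LHS F: [L M T^-2]
- ma: [L M T^-2] ✓
- mg: [L M T^-2] ✓
- m: [M] ✗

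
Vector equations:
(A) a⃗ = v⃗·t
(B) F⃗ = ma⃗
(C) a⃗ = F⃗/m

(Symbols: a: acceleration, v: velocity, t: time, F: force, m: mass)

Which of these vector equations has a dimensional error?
(A) a⃗ = v⃗·t

(A) a⃗ = v⃗·t: LHS [L T^-2], RHS [L] ✗ — acceleration is velocity per time; should be v⃗/t
(B) F⃗ = ma⃗: LHS [L M T^-2], RHS [L M T^-2] ✓ — Force and acceleration are vectors, mass is a scalar
(C) a⃗ = F⃗/m: LHS [L T^-2], RHS [L T^-2] ✓ — force (vector) divided by mass (scalar)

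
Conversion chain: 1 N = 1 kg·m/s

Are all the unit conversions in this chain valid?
The chain is incorrect (it contains an error).

Incorrect: Newton is kg·m/s², not kg·m/s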